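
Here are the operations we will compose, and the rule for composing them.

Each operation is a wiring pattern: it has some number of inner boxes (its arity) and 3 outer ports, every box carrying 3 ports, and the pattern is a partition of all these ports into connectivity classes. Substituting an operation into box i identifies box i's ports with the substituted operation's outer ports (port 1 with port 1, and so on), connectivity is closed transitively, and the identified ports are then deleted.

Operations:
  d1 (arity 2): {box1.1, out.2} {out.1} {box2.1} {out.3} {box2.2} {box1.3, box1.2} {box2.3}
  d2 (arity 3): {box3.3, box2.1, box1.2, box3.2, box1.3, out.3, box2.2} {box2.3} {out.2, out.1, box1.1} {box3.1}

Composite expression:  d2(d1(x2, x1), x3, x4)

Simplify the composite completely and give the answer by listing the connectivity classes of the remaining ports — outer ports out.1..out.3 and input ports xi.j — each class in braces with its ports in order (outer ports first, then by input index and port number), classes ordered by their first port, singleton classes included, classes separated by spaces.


{out.1, out.2} {out.3, x2.1, x3.1, x3.2, x4.2, x4.3} {x1.1} {x1.2} {x1.3} {x2.2, x2.3} {x3.3} {x4.1}

Treat the ports identified at d2 as solder joints: merge, then drop.
after d1, the pattern on (x2, x1) reads {out.1} {out.2, x2.1} {out.3} {x1.1} {x1.2} {x1.3} {x2.2, x2.3} (out.j = its outer ports)
after d2, the pattern on (x2, x1, x3, x4) reads {out.1, out.2} {out.3, x2.1, x3.1, x3.2, x4.2, x4.3} {x1.1} {x1.2} {x1.3} {x2.2, x2.3} {x3.3} {x4.1} (out.j = its outer ports)


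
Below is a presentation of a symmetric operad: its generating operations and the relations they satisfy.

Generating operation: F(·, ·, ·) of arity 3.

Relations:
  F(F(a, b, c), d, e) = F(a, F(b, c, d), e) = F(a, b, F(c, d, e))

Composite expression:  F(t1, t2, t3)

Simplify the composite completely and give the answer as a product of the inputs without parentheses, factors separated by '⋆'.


t1 ⋆ t2 ⋆ t3

The F-tree's shape is irrelevant; the t-reading-order decides.
F(t1, t2, t3) spells out as t1 ⋆ t2 ⋆ t3


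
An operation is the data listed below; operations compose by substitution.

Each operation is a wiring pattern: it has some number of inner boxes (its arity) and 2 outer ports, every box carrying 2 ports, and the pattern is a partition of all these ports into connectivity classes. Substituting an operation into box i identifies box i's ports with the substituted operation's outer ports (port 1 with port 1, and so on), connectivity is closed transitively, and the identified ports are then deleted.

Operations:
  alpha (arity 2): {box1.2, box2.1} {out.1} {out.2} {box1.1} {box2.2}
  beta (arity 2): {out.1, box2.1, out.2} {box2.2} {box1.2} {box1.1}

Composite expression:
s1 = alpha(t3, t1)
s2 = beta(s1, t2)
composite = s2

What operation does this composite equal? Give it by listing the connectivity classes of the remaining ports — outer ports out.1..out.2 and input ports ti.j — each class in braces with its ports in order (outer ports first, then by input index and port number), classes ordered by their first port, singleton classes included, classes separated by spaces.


{out.1, out.2, t2.1} {t1.1, t3.2} {t1.2} {t2.2} {t3.1}

Substituting into beta glues patterns; closure does the rest.
alpha over (t3, t1) gives {out.1} {out.2} {t1.1, t3.2} {t1.2} {t3.1}, out.j being that stage's outer ports
beta over (t3, t1, t2) gives {out.1, out.2, t2.1} {t1.1, t3.2} {t1.2} {t2.2} {t3.1}, out.j being that stage's outer ports


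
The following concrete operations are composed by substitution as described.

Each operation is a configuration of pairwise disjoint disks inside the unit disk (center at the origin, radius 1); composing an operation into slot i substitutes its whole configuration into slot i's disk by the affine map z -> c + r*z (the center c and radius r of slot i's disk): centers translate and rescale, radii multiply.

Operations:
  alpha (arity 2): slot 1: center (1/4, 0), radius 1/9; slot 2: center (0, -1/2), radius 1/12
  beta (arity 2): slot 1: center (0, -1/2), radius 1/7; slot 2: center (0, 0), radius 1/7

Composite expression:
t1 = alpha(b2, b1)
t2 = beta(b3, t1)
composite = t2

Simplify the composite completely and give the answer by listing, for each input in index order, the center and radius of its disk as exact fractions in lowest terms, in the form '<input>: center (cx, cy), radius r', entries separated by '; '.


Only the slot chain above each b matters under beta; compose those maps.
b3 passes through 1 substitution, ending at center (0, -1/2), radius 1/7
b2 passes through 2 substitutions, ending at center (1/28, 0), radius 1/63
b1 passes through 2 substitutions, ending at center (0, -1/14), radius 1/84

b1: center (0, -1/14), radius 1/84; b2: center (1/28, 0), radius 1/63; b3: center (0, -1/2), radius 1/7


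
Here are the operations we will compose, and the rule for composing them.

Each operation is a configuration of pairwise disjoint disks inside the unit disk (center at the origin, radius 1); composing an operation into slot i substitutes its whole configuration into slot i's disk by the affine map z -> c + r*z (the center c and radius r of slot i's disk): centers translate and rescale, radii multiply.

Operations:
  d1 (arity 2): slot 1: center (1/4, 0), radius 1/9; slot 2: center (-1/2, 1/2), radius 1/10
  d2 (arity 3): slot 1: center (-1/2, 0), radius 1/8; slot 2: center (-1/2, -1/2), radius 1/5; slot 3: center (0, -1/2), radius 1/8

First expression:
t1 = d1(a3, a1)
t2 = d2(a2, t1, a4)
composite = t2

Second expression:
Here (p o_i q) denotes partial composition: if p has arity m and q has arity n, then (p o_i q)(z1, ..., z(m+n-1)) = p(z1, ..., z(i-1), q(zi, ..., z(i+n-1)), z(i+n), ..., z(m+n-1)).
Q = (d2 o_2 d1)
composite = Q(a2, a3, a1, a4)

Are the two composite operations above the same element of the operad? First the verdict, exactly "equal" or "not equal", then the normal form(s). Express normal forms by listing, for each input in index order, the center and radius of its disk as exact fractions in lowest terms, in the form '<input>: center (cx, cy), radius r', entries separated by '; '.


equal: each reduces to a1: center (-3/5, -2/5), radius 1/50; a2: center (-1/2, 0), radius 1/8; a3: center (-9/20, -1/2), radius 1/45; a4: center (0, -1/2), radius 1/8


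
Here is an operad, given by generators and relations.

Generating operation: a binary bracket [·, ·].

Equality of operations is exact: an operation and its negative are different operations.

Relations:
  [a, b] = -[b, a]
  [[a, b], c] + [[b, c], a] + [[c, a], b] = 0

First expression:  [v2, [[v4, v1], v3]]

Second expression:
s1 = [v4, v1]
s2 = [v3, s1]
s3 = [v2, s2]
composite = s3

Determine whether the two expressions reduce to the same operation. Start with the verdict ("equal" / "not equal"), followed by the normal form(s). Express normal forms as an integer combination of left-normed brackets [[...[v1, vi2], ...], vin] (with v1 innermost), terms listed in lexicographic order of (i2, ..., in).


not equal — first [[[v1, v4], v3], v2], second -[[[v1, v4], v3], v2]

The first expression, normalized: [[[v1, v4], v3], v2]
The second expression, normalized: -[[[v1, v4], v3], v2]
No match — not equal.


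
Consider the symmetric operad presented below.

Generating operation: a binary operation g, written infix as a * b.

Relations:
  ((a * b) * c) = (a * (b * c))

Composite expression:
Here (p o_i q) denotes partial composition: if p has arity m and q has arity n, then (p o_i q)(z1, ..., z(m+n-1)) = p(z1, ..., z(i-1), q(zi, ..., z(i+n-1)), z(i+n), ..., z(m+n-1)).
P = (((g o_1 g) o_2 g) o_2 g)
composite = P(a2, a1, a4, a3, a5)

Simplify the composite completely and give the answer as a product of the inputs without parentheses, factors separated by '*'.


Every regrouping of g is equal, so read the a-inputs in written order.
(a1 * a4) collapses to a1 * a4
((a1 * a4) * a3) collapses to a1 * a4 * a3
(a2 * ((a1 * a4) * a3)) collapses to a2 * a1 * a4 * a3
((a2 * ((a1 * a4) * a3)) * a5) collapses to a2 * a1 * a4 * a3 * a5

a2 * a1 * a4 * a3 * a5


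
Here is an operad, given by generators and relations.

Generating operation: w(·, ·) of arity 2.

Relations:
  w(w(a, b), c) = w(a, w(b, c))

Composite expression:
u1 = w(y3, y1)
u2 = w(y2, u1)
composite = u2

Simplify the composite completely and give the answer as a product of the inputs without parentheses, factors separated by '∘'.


y2 ∘ y3 ∘ y1


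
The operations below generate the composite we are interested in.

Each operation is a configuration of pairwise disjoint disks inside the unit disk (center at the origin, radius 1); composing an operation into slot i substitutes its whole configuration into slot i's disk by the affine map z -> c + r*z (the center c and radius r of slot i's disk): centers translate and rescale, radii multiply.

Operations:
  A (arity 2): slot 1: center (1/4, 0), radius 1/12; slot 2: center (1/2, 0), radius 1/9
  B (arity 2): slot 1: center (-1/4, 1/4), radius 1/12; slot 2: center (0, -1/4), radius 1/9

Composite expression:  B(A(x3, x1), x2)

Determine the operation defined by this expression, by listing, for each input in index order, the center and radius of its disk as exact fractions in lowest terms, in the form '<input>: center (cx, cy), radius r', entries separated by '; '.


x1: center (-5/24, 1/4), radius 1/108; x2: center (0, -1/4), radius 1/9; x3: center (-11/48, 1/4), radius 1/144

Follow each x-input down from B: c' goes to c + r*c', radius to r*r'.
input x3: applying the 2 nested substitutions gives center (-11/48, 1/4), radius 1/144
input x1: applying the 2 nested substitutions gives center (-5/24, 1/4), radius 1/108
input x2: applying the 1 nested substitution gives center (0, -1/4), radius 1/9


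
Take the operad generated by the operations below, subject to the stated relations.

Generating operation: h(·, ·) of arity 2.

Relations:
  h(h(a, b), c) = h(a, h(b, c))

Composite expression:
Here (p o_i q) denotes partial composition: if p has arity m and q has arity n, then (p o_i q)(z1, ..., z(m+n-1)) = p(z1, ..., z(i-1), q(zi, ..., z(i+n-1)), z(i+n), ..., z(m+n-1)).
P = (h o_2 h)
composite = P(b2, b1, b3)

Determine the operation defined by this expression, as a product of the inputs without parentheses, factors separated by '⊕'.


Under associativity of h, the answer is the b's in reading order.
h(b1, b3) flattens to b1 ⊕ b3
h(b2, h(b1, b3)) flattens to b2 ⊕ b1 ⊕ b3

b2 ⊕ b1 ⊕ b3


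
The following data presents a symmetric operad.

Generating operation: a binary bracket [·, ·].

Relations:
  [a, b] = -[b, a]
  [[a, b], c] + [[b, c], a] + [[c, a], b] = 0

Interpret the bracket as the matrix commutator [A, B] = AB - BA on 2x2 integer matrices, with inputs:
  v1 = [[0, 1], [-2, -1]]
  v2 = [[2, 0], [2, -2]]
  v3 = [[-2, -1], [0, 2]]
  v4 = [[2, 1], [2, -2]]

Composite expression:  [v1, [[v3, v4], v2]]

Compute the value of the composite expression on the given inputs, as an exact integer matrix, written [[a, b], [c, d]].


[v3, v4] = [[-2, 0], [8, 2]]
[[v3, v4], v2] = [[0, 0], [40, 0]]
[v1, [[v3, v4], v2]] = [[40, 0], [-40, -40]]

[[40, 0], [-40, -40]]


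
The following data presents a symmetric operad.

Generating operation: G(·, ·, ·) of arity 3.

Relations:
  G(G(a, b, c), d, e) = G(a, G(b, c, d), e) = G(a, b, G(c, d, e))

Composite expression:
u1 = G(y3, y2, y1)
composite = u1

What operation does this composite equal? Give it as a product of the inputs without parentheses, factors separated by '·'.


y3 · y2 · y1

Key point: G is associative — brackets drop, the y-order remains.
G(y3, y2, y1) reduces to y3 · y2 · y1


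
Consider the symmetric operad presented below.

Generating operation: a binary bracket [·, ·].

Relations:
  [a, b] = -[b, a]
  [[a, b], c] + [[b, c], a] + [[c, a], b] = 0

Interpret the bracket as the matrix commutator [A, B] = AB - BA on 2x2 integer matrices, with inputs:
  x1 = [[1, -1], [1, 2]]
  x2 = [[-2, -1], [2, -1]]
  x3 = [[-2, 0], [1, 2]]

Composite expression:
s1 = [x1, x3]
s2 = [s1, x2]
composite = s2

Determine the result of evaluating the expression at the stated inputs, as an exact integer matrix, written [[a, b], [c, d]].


[x1, x3] = [[-1, -4], [-3, 1]]
[[x1, x3], x2] = [[-11, -2], [7, 11]]

[[-11, -2], [7, 11]]


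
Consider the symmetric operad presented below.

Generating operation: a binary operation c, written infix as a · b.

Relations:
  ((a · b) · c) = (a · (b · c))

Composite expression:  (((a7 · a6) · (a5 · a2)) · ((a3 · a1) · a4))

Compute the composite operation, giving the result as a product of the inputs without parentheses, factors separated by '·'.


The c-tree's shape is irrelevant; the a-reading-order decides.
(a7 · a6) collapses to a7 · a6
(a5 · a2) collapses to a5 · a2
((a7 · a6) · (a5 · a2)) collapses to a7 · a6 · a5 · a2
(a3 · a1) collapses to a3 · a1
((a3 · a1) · a4) collapses to a3 · a1 · a4
(((a7 · a6) · (a5 · a2)) · ((a3 · a1) · a4)) collapses to a7 · a6 · a5 · a2 · a3 · a1 · a4

a7 · a6 · a5 · a2 · a3 · a1 · a4


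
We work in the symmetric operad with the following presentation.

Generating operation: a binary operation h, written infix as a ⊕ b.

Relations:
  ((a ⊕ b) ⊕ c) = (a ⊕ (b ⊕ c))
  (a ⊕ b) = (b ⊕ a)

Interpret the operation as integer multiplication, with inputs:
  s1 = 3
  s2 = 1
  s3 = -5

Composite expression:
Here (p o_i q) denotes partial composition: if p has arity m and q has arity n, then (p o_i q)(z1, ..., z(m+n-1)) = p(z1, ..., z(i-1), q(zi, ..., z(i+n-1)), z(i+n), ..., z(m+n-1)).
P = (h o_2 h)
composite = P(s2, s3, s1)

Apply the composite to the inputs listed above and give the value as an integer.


(s3 ⊕ s1) = -15
(s2 ⊕ (s3 ⊕ s1)) = -15

-15


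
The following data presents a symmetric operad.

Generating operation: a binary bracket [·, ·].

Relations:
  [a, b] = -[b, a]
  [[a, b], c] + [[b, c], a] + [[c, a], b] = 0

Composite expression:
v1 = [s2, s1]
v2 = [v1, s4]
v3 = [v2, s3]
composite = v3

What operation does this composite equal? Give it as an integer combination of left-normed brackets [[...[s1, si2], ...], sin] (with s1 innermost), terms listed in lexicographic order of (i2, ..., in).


-[[[s1, s2], s4], s3]

Skip Jacobi rewriting: expand, keep s1-initial words, read off terms.
Composite bracket: [[[s2, s1], s4], s3]
Expanding via [a, b] = ab - ba: 8 signed words (2^3 = 8).
Coefficients come from the s1-initial words:
  word s1s2s4s3 has sign -1, contributing -[[[s1, s2], s4], s3]


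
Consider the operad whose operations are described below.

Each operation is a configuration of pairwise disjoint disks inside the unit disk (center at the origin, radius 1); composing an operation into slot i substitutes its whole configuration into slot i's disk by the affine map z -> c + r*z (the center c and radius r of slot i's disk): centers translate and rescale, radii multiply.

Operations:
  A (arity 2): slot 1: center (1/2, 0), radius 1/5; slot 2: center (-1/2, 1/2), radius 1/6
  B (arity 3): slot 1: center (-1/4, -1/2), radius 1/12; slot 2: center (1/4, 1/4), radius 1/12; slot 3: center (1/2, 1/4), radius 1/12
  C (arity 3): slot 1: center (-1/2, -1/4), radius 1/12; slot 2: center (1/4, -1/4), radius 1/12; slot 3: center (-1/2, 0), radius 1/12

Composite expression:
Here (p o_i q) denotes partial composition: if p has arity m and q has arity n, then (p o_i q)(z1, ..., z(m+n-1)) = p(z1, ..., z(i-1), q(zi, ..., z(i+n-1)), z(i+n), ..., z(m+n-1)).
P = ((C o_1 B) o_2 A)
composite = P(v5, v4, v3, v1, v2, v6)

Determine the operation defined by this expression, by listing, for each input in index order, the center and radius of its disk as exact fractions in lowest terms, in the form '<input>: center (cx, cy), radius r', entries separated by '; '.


Follow each v-input down from C: c' goes to c + r*c', radius to r*r'.
tracing v5 down its 2-map path: center (-25/48, -7/24), radius 1/144
tracing v4 down its 3-map path: center (-137/288, -11/48), radius 1/720
tracing v3 down its 3-map path: center (-139/288, -65/288), radius 1/864
tracing v1 down its 2-map path: center (-11/24, -11/48), radius 1/144
tracing v2 down its 1-map path: center (1/4, -1/4), radius 1/12
tracing v6 down its 1-map path: center (-1/2, 0), radius 1/12

v1: center (-11/24, -11/48), radius 1/144; v2: center (1/4, -1/4), radius 1/12; v3: center (-139/288, -65/288), radius 1/864; v4: center (-137/288, -11/48), radius 1/720; v5: center (-25/48, -7/24), radius 1/144; v6: center (-1/2, 0), radius 1/12


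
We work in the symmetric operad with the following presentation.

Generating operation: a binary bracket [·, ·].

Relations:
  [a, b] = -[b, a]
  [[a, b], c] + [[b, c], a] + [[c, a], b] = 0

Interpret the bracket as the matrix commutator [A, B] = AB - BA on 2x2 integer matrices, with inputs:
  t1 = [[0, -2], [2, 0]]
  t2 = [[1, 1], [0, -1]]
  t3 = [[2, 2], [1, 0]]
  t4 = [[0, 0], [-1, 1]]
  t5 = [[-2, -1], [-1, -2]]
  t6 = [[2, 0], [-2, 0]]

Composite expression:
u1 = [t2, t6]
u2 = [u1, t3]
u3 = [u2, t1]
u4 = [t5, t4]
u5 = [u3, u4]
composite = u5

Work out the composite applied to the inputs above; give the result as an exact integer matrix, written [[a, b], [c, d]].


[[80, -112], [48, -80]]

[t2, t6] = [[-2, -2], [4, 2]]
[[t2, t6], t3] = [[-10, -4], [12, 10]]
[[[t2, t6], t3], t1] = [[16, 40], [40, -16]]
[t5, t4] = [[1, -1], [1, -1]]
[[[[t2, t6], t3], t1], [t5, t4]] = [[80, -112], [48, -80]]


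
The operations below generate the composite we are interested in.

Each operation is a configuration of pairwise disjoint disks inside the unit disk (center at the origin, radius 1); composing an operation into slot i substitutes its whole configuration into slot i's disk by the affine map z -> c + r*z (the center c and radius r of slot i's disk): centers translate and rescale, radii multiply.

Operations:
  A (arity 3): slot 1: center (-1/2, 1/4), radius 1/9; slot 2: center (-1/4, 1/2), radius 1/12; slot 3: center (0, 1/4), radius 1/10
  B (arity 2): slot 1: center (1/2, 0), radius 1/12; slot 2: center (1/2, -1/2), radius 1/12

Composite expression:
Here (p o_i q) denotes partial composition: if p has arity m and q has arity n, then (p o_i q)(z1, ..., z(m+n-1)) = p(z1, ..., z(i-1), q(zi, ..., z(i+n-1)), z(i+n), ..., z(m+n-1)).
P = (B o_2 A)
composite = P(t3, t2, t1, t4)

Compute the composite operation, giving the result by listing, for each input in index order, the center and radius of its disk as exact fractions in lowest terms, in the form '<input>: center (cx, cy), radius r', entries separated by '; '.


Each t-disk chains the slot maps above it in B; radii multiply.
input t3: composing its 1 substitution step yields center (1/2, 0), radius 1/12
input t2: composing its 2 substitution steps yields center (11/24, -23/48), radius 1/108
input t1: composing its 2 substitution steps yields center (23/48, -11/24), radius 1/144
input t4: composing its 2 substitution steps yields center (1/2, -23/48), radius 1/120

t1: center (23/48, -11/24), radius 1/144; t2: center (11/24, -23/48), radius 1/108; t3: center (1/2, 0), radius 1/12; t4: center (1/2, -23/48), radius 1/120


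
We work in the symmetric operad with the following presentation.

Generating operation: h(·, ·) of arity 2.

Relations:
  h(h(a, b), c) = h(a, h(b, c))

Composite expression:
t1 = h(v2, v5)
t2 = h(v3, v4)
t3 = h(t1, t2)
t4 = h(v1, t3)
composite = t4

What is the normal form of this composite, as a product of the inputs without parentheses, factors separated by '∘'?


v1 ∘ v2 ∘ v5 ∘ v3 ∘ v4

The h-tree's shape is irrelevant; the v-reading-order decides.
h(v2, v5) flattens to v2 ∘ v5
h(v3, v4) flattens to v3 ∘ v4
h(h(v2, v5), h(v3, v4)) flattens to v2 ∘ v5 ∘ v3 ∘ v4
h(v1, h(h(v2, v5), h(v3, v4))) flattens to v1 ∘ v2 ∘ v5 ∘ v3 ∘ v4


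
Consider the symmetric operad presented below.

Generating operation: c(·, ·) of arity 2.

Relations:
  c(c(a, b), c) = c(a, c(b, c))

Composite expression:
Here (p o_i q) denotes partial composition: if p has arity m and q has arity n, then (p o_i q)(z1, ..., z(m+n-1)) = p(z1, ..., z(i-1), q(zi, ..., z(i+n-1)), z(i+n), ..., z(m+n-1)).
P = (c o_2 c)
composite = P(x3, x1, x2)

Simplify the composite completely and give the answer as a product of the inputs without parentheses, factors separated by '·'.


x3 · x1 · x2

Every regrouping of c is equal, so read the x-inputs in written order.
c(x1, x2) spells out as x1 · x2
c(x3, c(x1, x2)) spells out as x3 · x1 · x2


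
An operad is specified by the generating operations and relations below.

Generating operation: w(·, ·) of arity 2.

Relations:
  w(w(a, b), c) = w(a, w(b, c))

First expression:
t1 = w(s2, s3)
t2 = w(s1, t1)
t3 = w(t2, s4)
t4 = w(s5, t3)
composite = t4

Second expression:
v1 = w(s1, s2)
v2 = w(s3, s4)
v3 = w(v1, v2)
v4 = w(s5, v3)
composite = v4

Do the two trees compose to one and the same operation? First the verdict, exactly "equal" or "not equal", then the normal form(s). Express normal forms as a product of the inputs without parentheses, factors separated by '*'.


equal; the common form is s5 * s1 * s2 * s3 * s4

Reducing the first expression gives s5 * s1 * s2 * s3 * s4
Reducing the second expression gives s5 * s1 * s2 * s3 * s4
The forms coincide; equal.


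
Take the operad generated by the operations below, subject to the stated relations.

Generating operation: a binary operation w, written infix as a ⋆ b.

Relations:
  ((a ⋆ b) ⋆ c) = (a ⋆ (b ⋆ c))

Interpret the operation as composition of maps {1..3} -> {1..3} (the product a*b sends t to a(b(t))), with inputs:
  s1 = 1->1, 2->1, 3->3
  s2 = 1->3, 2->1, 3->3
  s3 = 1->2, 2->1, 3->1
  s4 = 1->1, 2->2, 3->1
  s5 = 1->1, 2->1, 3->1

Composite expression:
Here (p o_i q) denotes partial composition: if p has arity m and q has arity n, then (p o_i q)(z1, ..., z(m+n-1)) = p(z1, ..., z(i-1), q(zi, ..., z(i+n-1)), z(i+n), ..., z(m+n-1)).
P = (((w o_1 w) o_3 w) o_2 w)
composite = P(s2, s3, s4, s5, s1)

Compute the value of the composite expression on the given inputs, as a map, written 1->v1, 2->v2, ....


1->1, 2->1, 3->1

(s3 ⋆ s4) = 1->2, 2->1, 3->2
(s2 ⋆ (s3 ⋆ s4)) = 1->1, 2->3, 3->1
(s5 ⋆ s1) = 1->1, 2->1, 3->1
((s2 ⋆ (s3 ⋆ s4)) ⋆ (s5 ⋆ s1)) = 1->1, 2->1, 3->1


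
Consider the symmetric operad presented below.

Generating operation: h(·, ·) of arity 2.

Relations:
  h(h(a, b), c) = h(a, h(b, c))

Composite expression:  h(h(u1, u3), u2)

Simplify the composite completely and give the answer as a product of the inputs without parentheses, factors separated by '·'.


u1 · u3 · u2

The h-tree's shape is irrelevant; the u-reading-order decides.
h(u1, u3) unparenthesizes to u1 · u3
h(h(u1, u3), u2) unparenthesizes to u1 · u3 · u2


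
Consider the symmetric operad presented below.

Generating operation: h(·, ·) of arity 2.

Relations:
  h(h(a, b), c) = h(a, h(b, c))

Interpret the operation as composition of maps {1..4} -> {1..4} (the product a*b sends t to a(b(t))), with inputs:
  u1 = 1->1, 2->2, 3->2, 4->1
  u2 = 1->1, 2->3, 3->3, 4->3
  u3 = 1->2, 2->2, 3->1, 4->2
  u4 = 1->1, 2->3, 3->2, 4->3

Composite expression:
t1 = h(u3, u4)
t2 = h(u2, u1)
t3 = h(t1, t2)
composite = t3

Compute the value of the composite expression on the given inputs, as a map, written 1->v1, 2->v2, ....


1->2, 2->2, 3->2, 4->2

h(u3, u4) = 1->2, 2->1, 3->2, 4->1
h(u2, u1) = 1->1, 2->3, 3->3, 4->1
h(h(u3, u4), h(u2, u1)) = 1->2, 2->2, 3->2, 4->2


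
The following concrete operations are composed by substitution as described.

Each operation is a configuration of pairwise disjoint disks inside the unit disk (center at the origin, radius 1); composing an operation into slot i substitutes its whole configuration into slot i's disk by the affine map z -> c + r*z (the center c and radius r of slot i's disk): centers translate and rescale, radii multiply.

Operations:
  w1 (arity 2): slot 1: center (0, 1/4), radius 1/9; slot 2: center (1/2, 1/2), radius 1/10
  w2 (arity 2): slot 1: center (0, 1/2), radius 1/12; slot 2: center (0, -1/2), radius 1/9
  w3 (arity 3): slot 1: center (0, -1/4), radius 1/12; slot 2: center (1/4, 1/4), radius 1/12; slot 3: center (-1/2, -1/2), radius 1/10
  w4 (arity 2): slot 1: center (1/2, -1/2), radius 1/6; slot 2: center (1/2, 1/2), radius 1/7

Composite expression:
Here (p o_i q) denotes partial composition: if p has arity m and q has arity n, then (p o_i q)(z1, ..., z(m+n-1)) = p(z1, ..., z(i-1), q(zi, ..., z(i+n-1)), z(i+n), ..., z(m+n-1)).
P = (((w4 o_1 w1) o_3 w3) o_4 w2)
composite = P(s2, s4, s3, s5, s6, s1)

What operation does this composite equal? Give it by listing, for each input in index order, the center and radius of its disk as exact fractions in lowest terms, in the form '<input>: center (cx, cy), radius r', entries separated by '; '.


s1: center (3/7, 3/7), radius 1/70; s2: center (1/2, -11/24), radius 1/54; s3: center (1/2, 13/28), radius 1/84; s4: center (7/12, -5/12), radius 1/60; s5: center (15/28, 13/24), radius 1/1008; s6: center (15/28, 89/168), radius 1/756

Only the slot chain above each s matters under w4; compose those maps.
s2 passes through 2 substitutions, ending at center (1/2, -11/24), radius 1/54
s4 passes through 2 substitutions, ending at center (7/12, -5/12), radius 1/60
s3 passes through 2 substitutions, ending at center (1/2, 13/28), radius 1/84
s5 passes through 3 substitutions, ending at center (15/28, 13/24), radius 1/1008
s6 passes through 3 substitutions, ending at center (15/28, 89/168), radius 1/756
s1 passes through 2 substitutions, ending at center (3/7, 3/7), radius 1/70


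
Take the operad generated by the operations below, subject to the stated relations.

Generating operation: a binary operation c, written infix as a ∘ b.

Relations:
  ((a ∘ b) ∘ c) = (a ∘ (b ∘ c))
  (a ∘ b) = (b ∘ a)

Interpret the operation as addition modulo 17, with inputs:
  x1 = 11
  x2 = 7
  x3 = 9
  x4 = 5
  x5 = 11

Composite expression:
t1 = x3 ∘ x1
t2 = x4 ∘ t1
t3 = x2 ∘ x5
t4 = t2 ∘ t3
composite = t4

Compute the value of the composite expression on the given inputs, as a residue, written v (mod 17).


9 (mod 17)

(x3 ∘ x1) = 3
(x4 ∘ (x3 ∘ x1)) = 8
(x2 ∘ x5) = 1
((x4 ∘ (x3 ∘ x1)) ∘ (x2 ∘ x5)) = 9


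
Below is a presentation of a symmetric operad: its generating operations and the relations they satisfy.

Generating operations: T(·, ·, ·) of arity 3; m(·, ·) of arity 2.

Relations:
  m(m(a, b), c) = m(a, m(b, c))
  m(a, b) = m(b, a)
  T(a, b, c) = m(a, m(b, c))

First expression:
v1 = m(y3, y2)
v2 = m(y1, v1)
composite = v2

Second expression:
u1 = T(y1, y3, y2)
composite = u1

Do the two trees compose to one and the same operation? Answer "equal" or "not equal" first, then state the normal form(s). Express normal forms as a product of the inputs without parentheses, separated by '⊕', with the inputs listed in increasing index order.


equal — both sides give y1 ⊕ y2 ⊕ y3

Normal form of the first expression: y1 ⊕ y2 ⊕ y3
Normal form of the second expression: y1 ⊕ y2 ⊕ y3
Identical normal forms: equal.


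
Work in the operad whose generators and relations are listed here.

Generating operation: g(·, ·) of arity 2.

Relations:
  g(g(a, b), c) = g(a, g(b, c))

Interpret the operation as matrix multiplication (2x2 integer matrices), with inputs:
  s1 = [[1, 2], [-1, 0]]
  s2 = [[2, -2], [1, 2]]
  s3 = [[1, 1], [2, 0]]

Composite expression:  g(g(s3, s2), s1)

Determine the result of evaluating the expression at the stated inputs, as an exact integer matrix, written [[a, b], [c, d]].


[[3, 6], [8, 8]]

g(s3, s2) = [[3, 0], [4, -4]]
g(g(s3, s2), s1) = [[3, 6], [8, 8]]


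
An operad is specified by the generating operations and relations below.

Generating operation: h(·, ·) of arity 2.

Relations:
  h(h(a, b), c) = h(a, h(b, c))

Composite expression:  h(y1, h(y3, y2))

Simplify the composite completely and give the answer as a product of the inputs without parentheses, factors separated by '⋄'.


y1 ⋄ y3 ⋄ y2


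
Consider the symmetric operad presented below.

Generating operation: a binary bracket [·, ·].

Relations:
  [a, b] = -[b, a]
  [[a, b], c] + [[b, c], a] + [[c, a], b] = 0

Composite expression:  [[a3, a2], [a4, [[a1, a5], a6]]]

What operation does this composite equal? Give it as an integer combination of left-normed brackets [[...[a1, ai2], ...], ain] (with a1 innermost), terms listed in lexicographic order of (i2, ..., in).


-[[[[[a1, a5], a6], a4], a2], a3] + [[[[[a1, a5], a6], a4], a3], a2]

Expand each bracket as ab - ba; the a1-initial words give the coefficients.
Composite bracket: [[a3, a2], [a4, [[a1, a5], a6]]]
Expanding via [a, b] = ab - ba: 32 signed words (2^5 = 32).
Collect the words opening with a1:
  a1a5a6a4a2a3 (sign -1) contributes -[[[[[a1, a5], a6], a4], a2], a3]
  a1a5a6a4a3a2 (sign +1) contributes +[[[[[a1, a5], a6], a4], a3], a2]


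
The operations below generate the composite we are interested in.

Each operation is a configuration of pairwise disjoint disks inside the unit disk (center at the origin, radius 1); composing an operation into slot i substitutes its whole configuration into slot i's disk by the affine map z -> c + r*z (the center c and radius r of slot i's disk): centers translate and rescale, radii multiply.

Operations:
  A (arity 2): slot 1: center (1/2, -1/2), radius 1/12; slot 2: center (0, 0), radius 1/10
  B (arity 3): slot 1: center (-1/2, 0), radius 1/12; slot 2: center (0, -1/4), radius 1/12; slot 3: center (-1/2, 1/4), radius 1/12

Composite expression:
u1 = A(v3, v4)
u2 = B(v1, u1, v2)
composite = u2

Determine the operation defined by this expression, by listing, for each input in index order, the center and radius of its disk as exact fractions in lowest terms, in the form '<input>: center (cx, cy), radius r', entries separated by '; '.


v1: center (-1/2, 0), radius 1/12; v2: center (-1/2, 1/4), radius 1/12; v3: center (1/24, -7/24), radius 1/144; v4: center (0, -1/4), radius 1/120

Below B, radii multiply path by path; the v-disk centers shift.
v1: after 1 affine step, its disk has center (-1/2, 0), radius 1/12
v3: after 2 affine steps, its disk has center (1/24, -7/24), radius 1/144
v4: after 2 affine steps, its disk has center (0, -1/4), radius 1/120
v2: after 1 affine step, its disk has center (-1/2, 1/4), radius 1/12


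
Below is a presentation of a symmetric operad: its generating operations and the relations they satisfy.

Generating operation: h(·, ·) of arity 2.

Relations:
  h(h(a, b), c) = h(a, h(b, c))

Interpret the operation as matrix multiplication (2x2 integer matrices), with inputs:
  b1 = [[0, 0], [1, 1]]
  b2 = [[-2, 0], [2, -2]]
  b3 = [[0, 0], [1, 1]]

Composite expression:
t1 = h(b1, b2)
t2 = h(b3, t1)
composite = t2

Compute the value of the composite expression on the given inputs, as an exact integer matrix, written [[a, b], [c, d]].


h(b1, b2) = [[0, 0], [0, -2]]
h(b3, h(b1, b2)) = [[0, 0], [0, -2]]

[[0, 0], [0, -2]]


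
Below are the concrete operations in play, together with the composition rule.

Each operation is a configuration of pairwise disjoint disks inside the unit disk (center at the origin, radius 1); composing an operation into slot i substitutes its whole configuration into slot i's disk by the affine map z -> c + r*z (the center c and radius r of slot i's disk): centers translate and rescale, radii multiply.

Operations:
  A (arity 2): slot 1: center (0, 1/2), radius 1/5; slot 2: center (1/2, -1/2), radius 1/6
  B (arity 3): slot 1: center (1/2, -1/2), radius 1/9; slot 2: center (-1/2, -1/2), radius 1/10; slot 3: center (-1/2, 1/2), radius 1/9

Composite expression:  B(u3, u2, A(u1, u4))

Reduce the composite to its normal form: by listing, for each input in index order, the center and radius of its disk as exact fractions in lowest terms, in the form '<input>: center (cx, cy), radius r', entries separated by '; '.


Follow each u-input down from B: c' goes to c + r*c', radius to r*r'.
input u3: applying the 1 nested substitution gives center (1/2, -1/2), radius 1/9
input u2: applying the 1 nested substitution gives center (-1/2, -1/2), radius 1/10
input u1: applying the 2 nested substitutions gives center (-1/2, 5/9), radius 1/45
input u4: applying the 2 nested substitutions gives center (-4/9, 4/9), radius 1/54

u1: center (-1/2, 5/9), radius 1/45; u2: center (-1/2, -1/2), radius 1/10; u3: center (1/2, -1/2), radius 1/9; u4: center (-4/9, 4/9), radius 1/54


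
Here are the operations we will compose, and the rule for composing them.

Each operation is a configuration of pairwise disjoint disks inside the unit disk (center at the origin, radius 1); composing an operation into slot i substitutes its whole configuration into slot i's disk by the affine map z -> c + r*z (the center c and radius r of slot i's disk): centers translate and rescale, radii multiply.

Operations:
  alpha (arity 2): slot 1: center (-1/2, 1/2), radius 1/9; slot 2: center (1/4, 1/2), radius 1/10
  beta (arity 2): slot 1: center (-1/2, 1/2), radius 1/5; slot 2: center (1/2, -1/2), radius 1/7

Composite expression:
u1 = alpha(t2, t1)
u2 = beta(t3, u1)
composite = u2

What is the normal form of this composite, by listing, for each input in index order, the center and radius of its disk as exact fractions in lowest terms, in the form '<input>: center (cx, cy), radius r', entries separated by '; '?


t1: center (15/28, -3/7), radius 1/70; t2: center (3/7, -3/7), radius 1/63; t3: center (-1/2, 1/2), radius 1/5


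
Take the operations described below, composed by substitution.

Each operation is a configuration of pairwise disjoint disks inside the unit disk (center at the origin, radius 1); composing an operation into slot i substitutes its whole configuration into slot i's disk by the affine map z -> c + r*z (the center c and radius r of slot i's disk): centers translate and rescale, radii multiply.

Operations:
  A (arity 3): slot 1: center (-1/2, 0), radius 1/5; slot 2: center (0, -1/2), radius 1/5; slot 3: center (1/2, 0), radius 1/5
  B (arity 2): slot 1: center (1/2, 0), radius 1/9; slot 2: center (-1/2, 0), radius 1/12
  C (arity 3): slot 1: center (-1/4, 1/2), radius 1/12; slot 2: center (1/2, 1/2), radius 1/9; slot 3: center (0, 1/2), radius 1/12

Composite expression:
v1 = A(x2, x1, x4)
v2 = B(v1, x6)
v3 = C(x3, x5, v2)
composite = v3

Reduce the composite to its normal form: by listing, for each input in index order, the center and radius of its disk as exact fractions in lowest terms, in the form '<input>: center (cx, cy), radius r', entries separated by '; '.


x1: center (1/24, 107/216), radius 1/540; x2: center (1/27, 1/2), radius 1/540; x3: center (-1/4, 1/2), radius 1/12; x4: center (5/108, 1/2), radius 1/540; x5: center (1/2, 1/2), radius 1/9; x6: center (-1/24, 1/2), radius 1/144


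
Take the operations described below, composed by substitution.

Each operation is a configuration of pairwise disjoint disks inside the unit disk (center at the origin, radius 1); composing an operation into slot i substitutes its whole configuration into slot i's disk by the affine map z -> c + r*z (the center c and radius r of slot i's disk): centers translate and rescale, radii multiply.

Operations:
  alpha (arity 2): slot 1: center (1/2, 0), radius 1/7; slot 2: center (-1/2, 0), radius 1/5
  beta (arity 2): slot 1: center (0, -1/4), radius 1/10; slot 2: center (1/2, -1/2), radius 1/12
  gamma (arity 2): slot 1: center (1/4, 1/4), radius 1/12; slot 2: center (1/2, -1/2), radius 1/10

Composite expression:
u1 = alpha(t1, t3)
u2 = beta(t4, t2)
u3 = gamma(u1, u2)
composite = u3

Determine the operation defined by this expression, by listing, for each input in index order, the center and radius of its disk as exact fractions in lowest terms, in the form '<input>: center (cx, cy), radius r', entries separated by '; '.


Below gamma, radii multiply path by path; the t-disk centers shift.
for t1, the 2-step affine chain lands on center (7/24, 1/4), radius 1/84
for t3, the 2-step affine chain lands on center (5/24, 1/4), radius 1/60
for t4, the 2-step affine chain lands on center (1/2, -21/40), radius 1/100
for t2, the 2-step affine chain lands on center (11/20, -11/20), radius 1/120

t1: center (7/24, 1/4), radius 1/84; t2: center (11/20, -11/20), radius 1/120; t3: center (5/24, 1/4), radius 1/60; t4: center (1/2, -21/40), radius 1/100


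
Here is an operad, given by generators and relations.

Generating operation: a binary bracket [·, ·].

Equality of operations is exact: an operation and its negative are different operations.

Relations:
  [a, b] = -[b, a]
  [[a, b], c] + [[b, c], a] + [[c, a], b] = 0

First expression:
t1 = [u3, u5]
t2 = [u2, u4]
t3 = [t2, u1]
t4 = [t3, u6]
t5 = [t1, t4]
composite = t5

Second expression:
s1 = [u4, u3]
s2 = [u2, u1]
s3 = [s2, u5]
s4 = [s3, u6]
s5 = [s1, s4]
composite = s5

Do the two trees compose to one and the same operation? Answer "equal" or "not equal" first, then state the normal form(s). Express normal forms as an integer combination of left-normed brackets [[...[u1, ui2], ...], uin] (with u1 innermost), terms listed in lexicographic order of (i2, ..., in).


Reducing the first expression gives [[[[[u1, u2], u4], u6], u3], u5] - [[[[[u1, u2], u4], u6], u5], u3] - [[[[[u1, u4], u2], u6], u3], u5] + [[[[[u1, u4], u2], u6], u5], u3]
Reducing the second expression gives -[[[[[u1, u2], u5], u6], u3], u4] + [[[[[u1, u2], u5], u6], u4], u3]
Different reductions; not equal.

not equal; first: [[[[[u1, u2], u4], u6], u3], u5] - [[[[[u1, u2], u4], u6], u5], u3] - [[[[[u1, u4], u2], u6], u3], u5] + [[[[[u1, u4], u2], u6], u5], u3]; second: -[[[[[u1, u2], u5], u6], u3], u4] + [[[[[u1, u2], u5], u6], u4], u3]


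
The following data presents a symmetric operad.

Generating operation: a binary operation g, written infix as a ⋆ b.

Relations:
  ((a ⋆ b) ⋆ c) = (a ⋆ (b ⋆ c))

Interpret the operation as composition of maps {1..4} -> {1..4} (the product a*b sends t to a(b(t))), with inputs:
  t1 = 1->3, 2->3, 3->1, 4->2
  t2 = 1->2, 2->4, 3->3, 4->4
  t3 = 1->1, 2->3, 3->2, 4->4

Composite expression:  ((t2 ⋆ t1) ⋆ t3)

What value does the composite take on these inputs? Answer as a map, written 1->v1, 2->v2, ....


1->3, 2->2, 3->3, 4->4

(t2 ⋆ t1) = 1->3, 2->3, 3->2, 4->4
((t2 ⋆ t1) ⋆ t3) = 1->3, 2->2, 3->3, 4->4


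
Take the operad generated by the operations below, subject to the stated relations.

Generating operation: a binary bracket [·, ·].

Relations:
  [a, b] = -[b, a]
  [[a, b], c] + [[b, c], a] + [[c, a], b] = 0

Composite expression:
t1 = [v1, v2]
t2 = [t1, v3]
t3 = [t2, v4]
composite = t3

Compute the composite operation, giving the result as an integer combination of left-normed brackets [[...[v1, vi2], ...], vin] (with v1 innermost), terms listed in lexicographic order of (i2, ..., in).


[[[v1, v2], v3], v4]

In the tensor algebra, words opening v1 carry the v1-anchored form.
Composite bracket: [[[v1, v2], v3], v4]
Each bracket splits as ab - ba, giving 8 signed words (2^3 = 8).
Only words starting with v1 matter:
  v1v2v3v4 (sign +1) contributes +[[[v1, v2], v3], v4]


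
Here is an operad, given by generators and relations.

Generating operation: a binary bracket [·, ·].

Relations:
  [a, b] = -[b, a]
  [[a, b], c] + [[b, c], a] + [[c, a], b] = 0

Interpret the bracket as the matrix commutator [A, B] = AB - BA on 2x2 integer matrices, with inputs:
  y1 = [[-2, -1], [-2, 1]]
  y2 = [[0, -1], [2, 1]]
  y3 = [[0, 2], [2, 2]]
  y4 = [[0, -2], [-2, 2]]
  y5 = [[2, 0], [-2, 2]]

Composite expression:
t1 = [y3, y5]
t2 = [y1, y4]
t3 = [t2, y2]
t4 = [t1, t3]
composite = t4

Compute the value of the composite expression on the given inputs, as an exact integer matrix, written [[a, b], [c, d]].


[[32, -64], [32, -32]]

[y3, y5] = [[-4, 0], [-4, 4]]
[y1, y4] = [[-2, 4], [-2, 2]]
[[y1, y4], y2] = [[6, 8], [10, -6]]
[[y3, y5], [[y1, y4], y2]] = [[32, -64], [32, -32]]


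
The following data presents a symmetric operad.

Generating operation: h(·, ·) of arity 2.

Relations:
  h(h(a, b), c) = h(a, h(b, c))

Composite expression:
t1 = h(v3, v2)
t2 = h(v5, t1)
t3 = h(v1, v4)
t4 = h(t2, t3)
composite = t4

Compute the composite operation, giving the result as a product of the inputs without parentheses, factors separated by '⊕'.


Under associativity of h, the answer is the v's in reading order.
h(v3, v2) flattens to v3 ⊕ v2
h(v5, h(v3, v2)) flattens to v5 ⊕ v3 ⊕ v2
h(v1, v4) flattens to v1 ⊕ v4
h(h(v5, h(v3, v2)), h(v1, v4)) flattens to v5 ⊕ v3 ⊕ v2 ⊕ v1 ⊕ v4

v5 ⊕ v3 ⊕ v2 ⊕ v1 ⊕ v4
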